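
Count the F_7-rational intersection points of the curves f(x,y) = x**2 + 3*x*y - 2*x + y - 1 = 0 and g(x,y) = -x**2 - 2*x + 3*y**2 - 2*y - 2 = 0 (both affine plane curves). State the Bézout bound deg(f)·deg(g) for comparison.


Common zeros: {(1, 4), (6, 1)}; count = 2; Bézout bound = 4.

deg(f) = 2, deg(g) = 2, so Bézout bound = 4.
Scan x ∈ F_7. For each x, list the y ∈ F_7 with f(x, y) ≡ 0 and those with g(x, y) ≡ 0 (mod 7); the common zeros in that column are the intersection.
  x = 0: f ≡ 0 at y ∈ {1}; g ≡ 0 at y ∈ {5}; common: ∅.
  x = 1: f ≡ 0 at y ∈ {4}; g ≡ 0 at y ∈ {4, 6}; common: {4}.
  x = 2: f ≡ 0 at y ∈ ∅; g ≡ 0 at y ∈ ∅; common: ∅.
  x = 3: f ≡ 0 at y ∈ {4}; g ≡ 0 at y ∈ ∅; common: ∅.
  x = 4: f ≡ 0 at y ∈ {0}; g ≡ 0 at y ∈ {4, 6}; common: ∅.
  x = 5: f ≡ 0 at y ∈ {0}; g ≡ 0 at y ∈ {5}; common: ∅.
  x = 6: f ≡ 0 at y ∈ {1}; g ≡ 0 at y ∈ {1, 2}; common: {1}.
Collecting: common zeros = {(1, 4), (6, 1)}, so the count is 2.
Comparison with the Bézout bound: 2 ≤ 4 = deg(f)·deg(g), as expected for curves with no common component (the affine F_7-count falls short of the bound because intersections may lie at infinity, over extension fields, or carry multiplicity).


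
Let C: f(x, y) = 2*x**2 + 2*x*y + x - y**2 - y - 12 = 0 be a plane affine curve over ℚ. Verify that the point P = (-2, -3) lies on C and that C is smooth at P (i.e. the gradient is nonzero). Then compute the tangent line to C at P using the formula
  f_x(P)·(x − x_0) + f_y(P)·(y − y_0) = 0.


Tangent line at P: -13*x + y - 23 = 0.

Step 1: f(-2, -3) = 0, so P lies on C.
Step 2: partial derivatives
  f_x(x, y) = 4*x + 2*y + 1, f_y(x, y) = 2*x - 2*y - 1.
  f_x(P) = -13, f_y(P) = 1 (gradient nonzero, so P is smooth).
Step 3: tangent line at P: -13·(x − -2) + 1·(y − -3) = 0.
Expanding: -13*x + y - 23 = 0.


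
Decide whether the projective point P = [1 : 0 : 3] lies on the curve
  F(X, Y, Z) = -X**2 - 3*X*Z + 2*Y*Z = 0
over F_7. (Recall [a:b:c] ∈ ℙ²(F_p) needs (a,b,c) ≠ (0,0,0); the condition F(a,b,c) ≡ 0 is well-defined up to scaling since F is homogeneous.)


F(1,0,3) ≡ 4 (mod 7); P is NOT on the curve.

Evaluate F(1, 0, 3) term-by-term (mod 7).
  -X**2 ↦ -1·1·1·1 = -1
  -3*X*Z ↦ -3·1·1·3 = -9
  2*Y*Z ↦ 2·1·0·3 = 0
Sum: F(1, 0, 3) = (-1) + (-9) + (0) = -10.
Reducing mod 7: -10 ≡ 4 (mod 7).
Since F(a, b, c) ≡ 4 ≠ 0 (mod 7), P does NOT lie on the curve.


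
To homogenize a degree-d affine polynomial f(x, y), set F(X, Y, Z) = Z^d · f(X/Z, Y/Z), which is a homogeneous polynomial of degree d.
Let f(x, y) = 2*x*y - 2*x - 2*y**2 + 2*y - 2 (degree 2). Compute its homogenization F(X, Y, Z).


F(X, Y, Z) = 2*X*Y - 2*X*Z - 2*Y**2 + 2*Y*Z - 2*Z**2

deg(f) = 2.
Substitute x = X/Z, y = Y/Z into f, then multiply by Z^2.
  monomial 2·x^1·y^1 ↦ 2·X^1·Y^1·Z^0.
  monomial -2·x^1·y^0 ↦ -2·X^1·Y^0·Z^1.
  monomial -2·x^0·y^2 ↦ -2·X^0·Y^2·Z^0.
  monomial 2·x^0·y^1 ↦ 2·X^0·Y^1·Z^1.
  monomial -2·x^0·y^0 ↦ -2·X^0·Y^0·Z^2.
Collecting: F(X, Y, Z) = 2*X*Y - 2*X*Z - 2*Y**2 + 2*Y*Z - 2*Z**2.


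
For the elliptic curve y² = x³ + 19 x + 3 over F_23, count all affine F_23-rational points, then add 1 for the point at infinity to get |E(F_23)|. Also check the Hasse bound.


Affine points = {(0, 7), (0, 16), (1, 0), (2, 7), (2, 16), (3, 8), (3, 15), (5, 4), (5, 19), (8, 0), (9, 11), (9, 12), (11, 5), (11, 18), (12, 2), (12, 21), (13, 3), (13, 20), (14, 0), (15, 11), (15, 12), (17, 8), (17, 15), (18, 6), (18, 17), (19, 1), (19, 22), (21, 7), (21, 16), (22, 11), (22, 12)}; affine count = 31; |E(F_23)| = 32.

Discriminant check: Δ ∝ 4a³ + 27b² = 4·19³ + 27·3² = 4·6859 + 27·9 ≡ 10 (mod 23). Nonzero ⇒ E is nonsingular.
For each x ∈ F_23, compute rhs = x³ + 19·x + 3 mod 23, then count y ∈ F_23 with y² ≡ rhs.
  x = 0: rhs = 3, matching y values: 7, 16 (2 points).
  x = 1: rhs = 0, matching y values: 0 (1 points).
  x = 2: rhs = 3, matching y values: 7, 16 (2 points).
  x = 3: rhs = 18, matching y values: 8, 15 (2 points).
  x = 4: rhs = 5, matching y values: none (0 points).
  x = 5: rhs = 16, matching y values: 4, 19 (2 points).
  x = 6: rhs = 11, matching y values: none (0 points).
  x = 7: rhs = 19, matching y values: none (0 points).
  x = 8: rhs = 0, matching y values: 0 (1 points).
  x = 9: rhs = 6, matching y values: 11, 12 (2 points).
  x = 10: rhs = 20, matching y values: none (0 points).
  x = 11: rhs = 2, matching y values: 5, 18 (2 points).
  x = 12: rhs = 4, matching y values: 2, 21 (2 points).
  x = 13: rhs = 9, matching y values: 3, 20 (2 points).
  x = 14: rhs = 0, matching y values: 0 (1 points).
  x = 15: rhs = 6, matching y values: 11, 12 (2 points).
  x = 16: rhs = 10, matching y values: none (0 points).
  x = 17: rhs = 18, matching y values: 8, 15 (2 points).
  x = 18: rhs = 13, matching y values: 6, 17 (2 points).
  x = 19: rhs = 1, matching y values: 1, 22 (2 points).
  x = 20: rhs = 11, matching y values: none (0 points).
  x = 21: rhs = 3, matching y values: 7, 16 (2 points).
  x = 22: rhs = 6, matching y values: 11, 12 (2 points).
Total affine count: 31.
Full point count |E(F_23)| = 31 + 1 = 32.
Hasse bound: |32 − (23+1)| = |8| = 8 ≤ 2√23 ≈ 9.5917 ✓.


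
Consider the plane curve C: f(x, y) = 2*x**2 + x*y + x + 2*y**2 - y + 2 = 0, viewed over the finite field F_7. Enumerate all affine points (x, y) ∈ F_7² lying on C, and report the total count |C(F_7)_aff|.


Affine F_7-points: {(1, 1), (1, 6), (3, 2), (3, 4), (5, 1), (5, 4), (6, 2), (6, 6)}; count = 8.

For each of the 49 pairs (x, y) ∈ F_7², evaluate f(x, y) mod 7. Record the zeros.
  x = 0: [0↦2, 1↦3, 2↦1, 3↦3, 4↦2, 5↦5, 6↦5]  zeros at y ∈ ∅
  x = 1: [0↦5, 1↦0, 2↦6, 3↦2, 4↦2, 5↦6, 6↦0]  zeros at y ∈ {1, 6}
  x = 2: [0↦5, 1↦1, 2↦1, 3↦5, 4↦6, 5↦4, 6↦6]  zeros at y ∈ ∅
  x = 3: [0↦2, 1↦6, 2↦0, 3↦5, 4↦0, 5↦6, 6↦2]  zeros at y ∈ {2, 4}
  x = 4: [0↦3, 1↦1, 2↦3, 3↦2, 4↦5, 5↦5, 6↦2]  zeros at y ∈ ∅
  x = 5: [0↦1, 1↦0, 2↦3, 3↦3, 4↦0, 5↦1, 6↦6]  zeros at y ∈ {1, 4}
  x = 6: [0↦3, 1↦3, 2↦0, 3↦1, 4↦6, 5↦1, 6↦0]  zeros at y ∈ {2, 6}
Collecting zeros: affine points = {(1, 1), (1, 6), (3, 2), (3, 4), (5, 1), (5, 4), (6, 2), (6, 6)}.
Total count |C(F_7)_aff| = 8.


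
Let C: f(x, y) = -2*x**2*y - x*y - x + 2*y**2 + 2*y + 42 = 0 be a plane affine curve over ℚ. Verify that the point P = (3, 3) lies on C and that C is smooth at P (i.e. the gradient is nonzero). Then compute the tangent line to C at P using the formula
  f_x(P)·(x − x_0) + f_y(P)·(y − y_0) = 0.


Tangent line at P: -40*x - 7*y + 141 = 0.

Step 1: f(3, 3) = 0, so P lies on C.
Step 2: partial derivatives
  f_x(x, y) = -4*x*y - y - 1, f_y(x, y) = -2*x**2 - x + 4*y + 2.
  f_x(P) = -40, f_y(P) = -7 (gradient nonzero, so P is smooth).
Step 3: tangent line at P: -40·(x − 3) + -7·(y − 3) = 0.
Expanding: -40*x - 7*y + 141 = 0.


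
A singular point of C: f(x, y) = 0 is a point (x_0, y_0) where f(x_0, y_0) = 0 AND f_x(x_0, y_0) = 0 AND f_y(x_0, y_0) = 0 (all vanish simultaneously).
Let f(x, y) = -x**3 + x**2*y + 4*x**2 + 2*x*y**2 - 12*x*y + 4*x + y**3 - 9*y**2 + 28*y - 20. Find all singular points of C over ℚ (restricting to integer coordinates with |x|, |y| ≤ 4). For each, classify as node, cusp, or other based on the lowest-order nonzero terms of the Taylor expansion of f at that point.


Singular points: {(2, 2)}; classification: cusp.

Compute partial derivatives:
  f_x = -3*x**2 + 2*x*y + 8*x + 2*y**2 - 12*y + 4.
  f_y = x**2 + 4*x*y - 12*x + 3*y**2 - 18*y + 28.
Scan x_0 ∈ {−4, ..., 4}. For each x_0, f_y(x_0, y) is a polynomial in y; find its integer roots y ∈ {−4, ..., 4}, then test f_x and f at those candidates.
  x = -4: f_y(-4, y) = 3*y**2 - 34*y + 92; no integer root y with |y| ≤ 4.
  x = -3: f_y(-3, y) = 3*y**2 - 30*y + 73; no integer root y with |y| ≤ 4.
  x = -2: f_y(-2, y) = 3*y**2 - 26*y + 56; vanishes at y ∈ {4}. (-2, 4): f_x = -56 ≠ 0.
  x = -1: f_y(-1, y) = 3*y**2 - 22*y + 41; no integer root y with |y| ≤ 4.
  x = 0: f_y(0, y) = 3*y**2 - 18*y + 28; no integer root y with |y| ≤ 4.
  x = 1: f_y(1, y) = 3*y**2 - 14*y + 17; no integer root y with |y| ≤ 4.
  x = 2: f_y(2, y) = 3*y**2 - 10*y + 8; vanishes at y ∈ {2}. (2, 2): f_x = 0, f = 0 — SINGULAR.
  x = 3: f_y(3, y) = 3*y**2 - 6*y + 1; no integer root y with |y| ≤ 4.
  x = 4: f_y(4, y) = 3*y**2 - 2*y - 4; no integer root y with |y| ≤ 4.
Only singular point on the grid: (2, 2).
Classify: substitute x = 2 + u, y = 2 + v and expand: f = -u**3 + u**2*v + 2*u*v**2 + v**3 + v**2.
No constant or linear terms (consistent with a singular point). Quadratic part: v**2. Cubic part: -u**3 + u**2*v + 2*u*v**2 + v**3.
The quadratic part v**2 is a perfect square, so there is a single (double) tangent line v = 0, i.e. y = 2. Restricting the cubic part to that line (v = 0) leaves -u**3 ≠ 0, so f is not divisible by v and the branch is v² ≈ u**3 to lowest order — this is a cusp.
Classification: cusp.


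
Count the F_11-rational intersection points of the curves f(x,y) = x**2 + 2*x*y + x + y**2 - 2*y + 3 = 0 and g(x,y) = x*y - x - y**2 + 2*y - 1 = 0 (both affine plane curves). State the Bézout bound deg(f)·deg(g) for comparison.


Common zeros: {(9, 1), (10, 1)}; count = 2; Bézout bound = 4.

deg(f) = 2, deg(g) = 2, so Bézout bound = 4.
Scan x ∈ F_11. For each x, list the y ∈ F_11 with f(x, y) ≡ 0 and those with g(x, y) ≡ 0 (mod 11); the common zeros in that column are the intersection.
  x = 0: f ≡ 0 at y ∈ {4, 9}; g ≡ 0 at y ∈ {1}; common: ∅.
  x = 1: f ≡ 0 at y ∈ ∅; g ≡ 0 at y ∈ {1, 2}; common: ∅.
  x = 2: f ≡ 0 at y ∈ {4, 5}; g ≡ 0 at y ∈ {1, 3}; common: ∅.
  x = 3: f ≡ 0 at y ∈ {9}; g ≡ 0 at y ∈ {1, 4}; common: ∅.
  x = 4: f ≡ 0 at y ∈ ∅; g ≡ 0 at y ∈ {1, 5}; common: ∅.
  x = 5: f ≡ 0 at y ∈ {0, 3}; g ≡ 0 at y ∈ {1, 6}; common: ∅.
  x = 6: f ≡ 0 at y ∈ ∅; g ≡ 0 at y ∈ {1, 7}; common: ∅.
  x = 7: f ≡ 0 at y ∈ ∅; g ≡ 0 at y ∈ {1, 8}; common: ∅.
  x = 8: f ≡ 0 at y ∈ ∅; g ≡ 0 at y ∈ {1, 9}; common: ∅.
  x = 9: f ≡ 0 at y ∈ {1, 5}; g ≡ 0 at y ∈ {1, 10}; common: {1}.
  x = 10: f ≡ 0 at y ∈ {1, 3}; g ≡ 0 at y ∈ {0, 1}; common: {1}.
Collecting: common zeros = {(9, 1), (10, 1)}, so the count is 2.
Comparison with the Bézout bound: 2 ≤ 4 = deg(f)·deg(g), as expected for curves with no common component (the affine F_11-count falls short of the bound because intersections may lie at infinity, over extension fields, or carry multiplicity).


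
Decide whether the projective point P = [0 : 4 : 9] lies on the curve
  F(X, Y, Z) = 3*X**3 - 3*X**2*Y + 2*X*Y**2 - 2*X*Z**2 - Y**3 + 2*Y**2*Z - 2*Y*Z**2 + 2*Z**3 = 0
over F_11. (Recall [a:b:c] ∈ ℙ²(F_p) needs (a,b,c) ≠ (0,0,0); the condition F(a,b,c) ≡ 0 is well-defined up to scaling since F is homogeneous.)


F(0,4,9) ≡ 0 (mod 11); P is on the curve.

Evaluate F(0, 4, 9) term-by-term (mod 11).
  3*X**3 ↦ 3·0·1·1 = 0
  -3*X**2*Y ↦ -3·0·4·1 = 0
  2*X*Y**2 ↦ 2·0·16·1 = 0
  -2*X*Z**2 ↦ -2·0·1·81 = 0
  -Y**3 ↦ -1·1·64·1 = -64
  2*Y**2*Z ↦ 2·1·16·9 = 288
  -2*Y*Z**2 ↦ -2·1·4·81 = -648
  2*Z**3 ↦ 2·1·1·729 = 1458
Sum: F(0, 4, 9) = (0) + (0) + (0) + (0) + (-64) + (288) + (-648) + (1458) = 1034.
Reducing mod 11: 1034 ≡ 0 (mod 11).
Since F(a, b, c) ≡ 0 (mod 11), P lies on the curve.


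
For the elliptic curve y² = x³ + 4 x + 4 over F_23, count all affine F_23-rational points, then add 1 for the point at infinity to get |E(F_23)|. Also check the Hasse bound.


Affine points = {(0, 2), (0, 21), (1, 3), (1, 20), (10, 3), (10, 20), (12, 3), (12, 20), (15, 9), (15, 14), (16, 1), (16, 22), (19, 4), (19, 19)}; affine count = 14; |E(F_23)| = 15.

Discriminant check: Δ ∝ 4a³ + 27b² = 4·4³ + 27·4² = 4·64 + 27·16 ≡ 21 (mod 23). Nonzero ⇒ E is nonsingular.
For each x ∈ F_23, compute rhs = x³ + 4·x + 4 mod 23, then count y ∈ F_23 with y² ≡ rhs.
  x = 0: rhs = 4, matching y values: 2, 21 (2 points).
  x = 1: rhs = 9, matching y values: 3, 20 (2 points).
  x = 2: rhs = 20, matching y values: none (0 points).
  x = 3: rhs = 20, matching y values: none (0 points).
  x = 4: rhs = 15, matching y values: none (0 points).
  x = 5: rhs = 11, matching y values: none (0 points).
  x = 6: rhs = 14, matching y values: none (0 points).
  x = 7: rhs = 7, matching y values: none (0 points).
  x = 8: rhs = 19, matching y values: none (0 points).
  x = 9: rhs = 10, matching y values: none (0 points).
  x = 10: rhs = 9, matching y values: 3, 20 (2 points).
  x = 11: rhs = 22, matching y values: none (0 points).
  x = 12: rhs = 9, matching y values: 3, 20 (2 points).
  x = 13: rhs = 22, matching y values: none (0 points).
  x = 14: rhs = 21, matching y values: none (0 points).
  x = 15: rhs = 12, matching y values: 9, 14 (2 points).
  x = 16: rhs = 1, matching y values: 1, 22 (2 points).
  x = 17: rhs = 17, matching y values: none (0 points).
  x = 18: rhs = 20, matching y values: none (0 points).
  x = 19: rhs = 16, matching y values: 4, 19 (2 points).
  x = 20: rhs = 11, matching y values: none (0 points).
  x = 21: rhs = 11, matching y values: none (0 points).
  x = 22: rhs = 22, matching y values: none (0 points).
Total affine count: 14.
Full point count |E(F_23)| = 14 + 1 = 15.
Hasse bound: |15 − (23+1)| = |-9| = 9 ≤ 2√23 ≈ 9.5917 ✓.


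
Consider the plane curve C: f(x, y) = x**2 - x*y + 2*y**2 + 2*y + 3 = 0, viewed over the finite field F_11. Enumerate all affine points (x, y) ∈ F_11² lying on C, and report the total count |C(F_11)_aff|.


Affine F_11-points: {(3, 8), (3, 9), (5, 8), (5, 10), (6, 4), (6, 9), (7, 3), (7, 5), (9, 4), (9, 5)}; count = 10.

For each of the 121 pairs (x, y) ∈ F_11², evaluate f(x, y) mod 11. Record the zeros.
  x = 0: [0↦3, 1↦7, 2↦4, 3↦5, 4↦10, 5↦8, 6↦10, 7↦5, 8↦4, 9↦7, 10↦3]  zeros at y ∈ ∅
  x = 1: [0↦4, 1↦7, 2↦3, 3↦3, 4↦7, 5↦4, 6↦5, 7↦10, 8↦8, 9↦10, 10↦5]  zeros at y ∈ ∅
  x = 2: [0↦7, 1↦9, 2↦4, 3↦3, 4↦6, 5↦2, 6↦2, 7↦6, 8↦3, 9↦4, 10↦9]  zeros at y ∈ ∅
  x = 3: [0↦1, 1↦2, 2↦7, 3↦5, 4↦7, 5↦2, 6↦1, 7↦4, 8↦0, 9↦0, 10↦4]  zeros at y ∈ {8, 9}
  x = 4: [0↦8, 1↦8, 2↦1, 3↦9, 4↦10, 5↦4, 6↦2, 7↦4, 8↦10, 9↦9, 10↦1]  zeros at y ∈ ∅
  x = 5: [0↦6, 1↦5, 2↦8, 3↦4, 4↦4, 5↦8, 6↦5, 7↦6, 8↦0, 9↦9, 10↦0]  zeros at y ∈ {8, 10}
  x = 6: [0↦6, 1↦4, 2↦6, 3↦1, 4↦0, 5↦3, 6↦10, 7↦10, 8↦3, 9↦0, 10↦1]  zeros at y ∈ {4, 9}
  x = 7: [0↦8, 1↦5, 2↦6, 3↦0, 4↦9, 5↦0, 6↦6, 7↦5, 8↦8, 9↦4, 10↦4]  zeros at y ∈ {3, 5}
  x = 8: [0↦1, 1↦8, 2↦8, 3↦1, 4↦9, 5↦10, 6↦4, 7↦2, 8↦4, 9↦10, 10↦9]  zeros at y ∈ ∅
  x = 9: [0↦7, 1↦2, 2↦1, 3↦4, 4↦0, 5↦0, 6↦4, 7↦1, 8↦2, 9↦7, 10↦5]  zeros at y ∈ {4, 5}
  x = 10: [0↦4, 1↦9, 2↦7, 3↦9, 4↦4, 5↦3, 6↦6, 7↦2, 8↦2, 9↦6, 10↦3]  zeros at y ∈ ∅
Collecting zeros: affine points = {(3, 8), (3, 9), (5, 8), (5, 10), (6, 4), (6, 9), (7, 3), (7, 5), (9, 4), (9, 5)}.
Total count |C(F_11)_aff| = 10.


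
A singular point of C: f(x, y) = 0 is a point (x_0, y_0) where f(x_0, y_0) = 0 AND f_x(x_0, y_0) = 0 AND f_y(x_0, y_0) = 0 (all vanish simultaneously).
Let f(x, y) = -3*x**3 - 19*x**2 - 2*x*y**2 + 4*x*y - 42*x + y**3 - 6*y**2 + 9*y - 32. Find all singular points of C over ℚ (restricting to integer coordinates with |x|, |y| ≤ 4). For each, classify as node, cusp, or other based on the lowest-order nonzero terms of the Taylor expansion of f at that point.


Singular points: {(-2, 1)}; classification: node.

Compute partial derivatives:
  f_x = -9*x**2 - 38*x - 2*y**2 + 4*y - 42.
  f_y = -4*x*y + 4*x + 3*y**2 - 12*y + 9.
Scan x_0 ∈ {−4, ..., 4}. For each x_0, f_y(x_0, y) is a polynomial in y; find its integer roots y ∈ {−4, ..., 4}, then test f_x and f at those candidates.
  x = -4: f_y(-4, y) = 3*y**2 + 4*y - 7; vanishes at y ∈ {1}. (-4, 1): f_x = -32 ≠ 0.
  x = -3: f_y(-3, y) = 3*y**2 - 3; vanishes at y ∈ {-1, 1}. (-3, -1): f_x = -15 ≠ 0; (-3, 1): f_x = -7 ≠ 0.
  x = -2: f_y(-2, y) = 3*y**2 - 4*y + 1; vanishes at y ∈ {1}. (-2, 1): f_x = 0, f = 0 — SINGULAR.
  x = -1: f_y(-1, y) = 3*y**2 - 8*y + 5; vanishes at y ∈ {1}. (-1, 1): f_x = -11 ≠ 0.
  x = 0: f_y(0, y) = 3*y**2 - 12*y + 9; vanishes at y ∈ {1, 3}. (0, 1): f_x = -40 ≠ 0; (0, 3): f_x = -48 ≠ 0.
  x = 1: f_y(1, y) = 3*y**2 - 16*y + 13; vanishes at y ∈ {1}. (1, 1): f_x = -87 ≠ 0.
  x = 2: f_y(2, y) = 3*y**2 - 20*y + 17; vanishes at y ∈ {1}. (2, 1): f_x = -152 ≠ 0.
  x = 3: f_y(3, y) = 3*y**2 - 24*y + 21; vanishes at y ∈ {1}. (3, 1): f_x = -235 ≠ 0.
  x = 4: f_y(4, y) = 3*y**2 - 28*y + 25; vanishes at y ∈ {1}. (4, 1): f_x = -336 ≠ 0.
Only singular point on the grid: (-2, 1).
Classify: substitute x = -2 + u, y = 1 + v and expand: f = -3*u**3 - u**2 - 2*u*v**2 + v**3 + v**2.
No constant or linear terms (consistent with a singular point). Quadratic part: -u**2 + v**2. Cubic part: -3*u**3 - 2*u*v**2 + v**3.
The quadratic part v**2 - u**2 = (v − u)(v + u) splits into two distinct linear factors, so there are two distinct tangent lines y − 1 = ±(x − -2) — this is a node (ordinary double point).
Classification: node.


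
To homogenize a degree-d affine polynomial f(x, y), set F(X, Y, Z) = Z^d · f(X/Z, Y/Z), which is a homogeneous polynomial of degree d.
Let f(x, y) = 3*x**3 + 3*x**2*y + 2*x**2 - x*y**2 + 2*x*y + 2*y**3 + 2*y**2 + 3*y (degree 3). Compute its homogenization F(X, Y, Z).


F(X, Y, Z) = 3*X**3 + 3*X**2*Y + 2*X**2*Z - X*Y**2 + 2*X*Y*Z + 2*Y**3 + 2*Y**2*Z + 3*Y*Z**2

deg(f) = 3.
Substitute x = X/Z, y = Y/Z into f, then multiply by Z^3.
  monomial 3·x^3·y^0 ↦ 3·X^3·Y^0·Z^0.
  monomial 3·x^2·y^1 ↦ 3·X^2·Y^1·Z^0.
  monomial 2·x^2·y^0 ↦ 2·X^2·Y^0·Z^1.
  monomial -1·x^1·y^2 ↦ -1·X^1·Y^2·Z^0.
  monomial 2·x^1·y^1 ↦ 2·X^1·Y^1·Z^1.
  monomial 2·x^0·y^3 ↦ 2·X^0·Y^3·Z^0.
  monomial 2·x^0·y^2 ↦ 2·X^0·Y^2·Z^1.
  monomial 3·x^0·y^1 ↦ 3·X^0·Y^1·Z^2.
Collecting: F(X, Y, Z) = 3*X**3 + 3*X**2*Y + 2*X**2*Z - X*Y**2 + 2*X*Y*Z + 2*Y**3 + 2*Y**2*Z + 3*Y*Z**2.


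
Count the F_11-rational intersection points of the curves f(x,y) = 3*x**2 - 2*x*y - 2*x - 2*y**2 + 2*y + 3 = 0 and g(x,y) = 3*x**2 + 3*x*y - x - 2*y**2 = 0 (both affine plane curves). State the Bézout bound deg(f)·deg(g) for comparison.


Common zeros: ∅; count = 0; Bézout bound = 4.

deg(f) = 2, deg(g) = 2, so Bézout bound = 4.
Scan x ∈ F_11. For each x, list the y ∈ F_11 with f(x, y) ≡ 0 and those with g(x, y) ≡ 0 (mod 11); the common zeros in that column are the intersection.
  x = 0: f ≡ 0 at y ∈ ∅; g ≡ 0 at y ∈ {0}; common: ∅.
  x = 1: f ≡ 0 at y ∈ ∅; g ≡ 0 at y ∈ {2, 5}; common: ∅.
  x = 2: f ≡ 0 at y ∈ {0, 10}; g ≡ 0 at y ∈ ∅; common: ∅.
  x = 3: f ≡ 0 at y ∈ ∅; g ≡ 0 at y ∈ {3, 7}; common: ∅.
  x = 4: f ≡ 0 at y ∈ ∅; g ≡ 0 at y ∈ {0, 6}; common: ∅.
  x = 5: f ≡ 0 at y ∈ {2, 5}; g ≡ 0 at y ∈ {6, 7}; common: ∅.
  x = 6: f ≡ 0 at y ∈ {0, 6}; g ≡ 0 at y ∈ ∅; common: ∅.
  x = 7: f ≡ 0 at y ∈ {8}; g ≡ 0 at y ∈ ∅; common: ∅.
  x = 8: f ≡ 0 at y ∈ {2}; g ≡ 0 at y ∈ ∅; common: ∅.
  x = 9: f ≡ 0 at y ∈ {4, 10}; g ≡ 0 at y ∈ {3, 5}; common: ∅.
  x = 10: f ≡ 0 at y ∈ {5, 8}; g ≡ 0 at y ∈ ∅; common: ∅.
Collecting: common zeros = ∅, so the count is 0.
Comparison with the Bézout bound: 0 ≤ 4 = deg(f)·deg(g), as expected for curves with no common component (the affine F_11-count falls short of the bound because intersections may lie at infinity, over extension fields, or carry multiplicity).


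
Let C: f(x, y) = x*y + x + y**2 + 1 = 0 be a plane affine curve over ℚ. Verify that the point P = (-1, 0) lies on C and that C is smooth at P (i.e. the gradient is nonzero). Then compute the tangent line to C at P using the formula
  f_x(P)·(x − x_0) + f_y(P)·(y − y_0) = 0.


Tangent line at P: x - y + 1 = 0.

Step 1: f(-1, 0) = 0, so P lies on C.
Step 2: partial derivatives
  f_x(x, y) = y + 1, f_y(x, y) = x + 2*y.
  f_x(P) = 1, f_y(P) = -1 (gradient nonzero, so P is smooth).
Step 3: tangent line at P: 1·(x − -1) + -1·(y − 0) = 0.
Expanding: x - y + 1 = 0.


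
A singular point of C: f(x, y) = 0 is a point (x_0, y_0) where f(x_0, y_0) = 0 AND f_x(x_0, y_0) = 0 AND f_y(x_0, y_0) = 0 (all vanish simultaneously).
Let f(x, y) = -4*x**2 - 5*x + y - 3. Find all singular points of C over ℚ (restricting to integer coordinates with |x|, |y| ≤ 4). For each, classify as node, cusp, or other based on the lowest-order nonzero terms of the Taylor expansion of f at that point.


No singular points in the scanned grid; C is smooth there.

Compute partial derivatives:
  f_x = -8*x - 5.
  f_y = 1.
f_y = 1 is a nonzero constant, so f_y never vanishes: no point (x, y) can satisfy f = f_x = f_y = 0. In particular no (x, y) ∈ {−4, ..., 4}² is singular; the curve is smooth.


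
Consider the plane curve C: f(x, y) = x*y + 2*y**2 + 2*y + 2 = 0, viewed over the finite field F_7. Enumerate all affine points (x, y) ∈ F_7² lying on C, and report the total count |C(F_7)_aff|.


Affine F_7-points: {(0, 2), (0, 4), (1, 1), (2, 6), (3, 3), (3, 5)}; count = 6.

For each of the 49 pairs (x, y) ∈ F_7², evaluate f(x, y) mod 7. Record the zeros.
  x = 0: [0↦2, 1↦6, 2↦0, 3↦5, 4↦0, 5↦6, 6↦2]  zeros at y ∈ {2, 4}
  x = 1: [0↦2, 1↦0, 2↦2, 3↦1, 4↦4, 5↦4, 6↦1]  zeros at y ∈ {1}
  x = 2: [0↦2, 1↦1, 2↦4, 3↦4, 4↦1, 5↦2, 6↦0]  zeros at y ∈ {6}
  x = 3: [0↦2, 1↦2, 2↦6, 3↦0, 4↦5, 5↦0, 6↦6]  zeros at y ∈ {3, 5}
  x = 4: [0↦2, 1↦3, 2↦1, 3↦3, 4↦2, 5↦5, 6↦5]  zeros at y ∈ ∅
  x = 5: [0↦2, 1↦4, 2↦3, 3↦6, 4↦6, 5↦3, 6↦4]  zeros at y ∈ ∅
  x = 6: [0↦2, 1↦5, 2↦5, 3↦2, 4↦3, 5↦1, 6↦3]  zeros at y ∈ ∅
Collecting zeros: affine points = {(0, 2), (0, 4), (1, 1), (2, 6), (3, 3), (3, 5)}.
Total count |C(F_7)_aff| = 6.


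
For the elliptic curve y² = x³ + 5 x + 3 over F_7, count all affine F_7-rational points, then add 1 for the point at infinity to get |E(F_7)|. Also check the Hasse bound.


Affine points = {(1, 3), (1, 4), (2, 0), (6, 2), (6, 5)}; affine count = 5; |E(F_7)| = 6.

Discriminant check: Δ ∝ 4a³ + 27b² = 4·5³ + 27·3² = 4·125 + 27·9 ≡ 1 (mod 7). Nonzero ⇒ E is nonsingular.
For each x ∈ F_7, compute rhs = x³ + 5·x + 3 mod 7, then count y ∈ F_7 with y² ≡ rhs.
  x = 0: rhs = 3, matching y values: none (0 points).
  x = 1: rhs = 2, matching y values: 3, 4 (2 points).
  x = 2: rhs = 0, matching y values: 0 (1 points).
  x = 3: rhs = 3, matching y values: none (0 points).
  x = 4: rhs = 3, matching y values: none (0 points).
  x = 5: rhs = 6, matching y values: none (0 points).
  x = 6: rhs = 4, matching y values: 2, 5 (2 points).
Total affine count: 5.
Full point count |E(F_7)| = 5 + 1 = 6.
Hasse bound: |6 − (7+1)| = |-2| = 2 ≤ 2√7 ≈ 5.2915 ✓.


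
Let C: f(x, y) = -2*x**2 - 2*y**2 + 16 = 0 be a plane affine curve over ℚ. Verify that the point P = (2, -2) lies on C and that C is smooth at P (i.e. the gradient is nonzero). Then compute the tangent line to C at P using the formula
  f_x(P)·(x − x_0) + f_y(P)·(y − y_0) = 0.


Tangent line at P: -8*x + 8*y + 32 = 0.

Step 1: f(2, -2) = 0, so P lies on C.
Step 2: partial derivatives
  f_x(x, y) = -4*x, f_y(x, y) = -4*y.
  f_x(P) = -8, f_y(P) = 8 (gradient nonzero, so P is smooth).
Step 3: tangent line at P: -8·(x − 2) + 8·(y − -2) = 0.
Expanding: -8*x + 8*y + 32 = 0.


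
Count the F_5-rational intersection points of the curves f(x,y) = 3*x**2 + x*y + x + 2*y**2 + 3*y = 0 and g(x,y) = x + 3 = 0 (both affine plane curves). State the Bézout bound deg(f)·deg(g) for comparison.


Common zeros: ∅; count = 0; Bézout bound = 2.

deg(f) = 2, deg(g) = 1, so Bézout bound = 2.
Scan x ∈ F_5. For each x, list the y ∈ F_5 with f(x, y) ≡ 0 and those with g(x, y) ≡ 0 (mod 5); the common zeros in that column are the intersection.
  x = 0: f ≡ 0 at y ∈ {0, 1}; g ≡ 0 at y ∈ ∅; common: ∅.
  x = 1: f ≡ 0 at y ∈ {1, 2}; g ≡ 0 at y ∈ ∅; common: ∅.
  x = 2: f ≡ 0 at y ∈ ∅; g ≡ 0 at y ∈ {0, 1, 2, 3, 4}; common: ∅.
  x = 3: f ≡ 0 at y ∈ {0, 2}; g ≡ 0 at y ∈ ∅; common: ∅.
  x = 4: f ≡ 0 at y ∈ ∅; g ≡ 0 at y ∈ ∅; common: ∅.
Collecting: common zeros = ∅, so the count is 0.
Comparison with the Bézout bound: 0 ≤ 2 = deg(f)·deg(g), as expected for curves with no common component (the affine F_5-count falls short of the bound because intersections may lie at infinity, over extension fields, or carry multiplicity).


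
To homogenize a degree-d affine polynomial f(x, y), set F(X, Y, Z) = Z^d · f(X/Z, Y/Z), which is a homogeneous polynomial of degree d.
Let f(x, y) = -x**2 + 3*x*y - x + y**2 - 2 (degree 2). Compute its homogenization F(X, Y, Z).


F(X, Y, Z) = -X**2 + 3*X*Y - X*Z + Y**2 - 2*Z**2

deg(f) = 2.
Substitute x = X/Z, y = Y/Z into f, then multiply by Z^2.
  monomial -1·x^2·y^0 ↦ -1·X^2·Y^0·Z^0.
  monomial 3·x^1·y^1 ↦ 3·X^1·Y^1·Z^0.
  monomial -1·x^1·y^0 ↦ -1·X^1·Y^0·Z^1.
  monomial 1·x^0·y^2 ↦ 1·X^0·Y^2·Z^0.
  monomial -2·x^0·y^0 ↦ -2·X^0·Y^0·Z^2.
Collecting: F(X, Y, Z) = -X**2 + 3*X*Y - X*Z + Y**2 - 2*Z**2.


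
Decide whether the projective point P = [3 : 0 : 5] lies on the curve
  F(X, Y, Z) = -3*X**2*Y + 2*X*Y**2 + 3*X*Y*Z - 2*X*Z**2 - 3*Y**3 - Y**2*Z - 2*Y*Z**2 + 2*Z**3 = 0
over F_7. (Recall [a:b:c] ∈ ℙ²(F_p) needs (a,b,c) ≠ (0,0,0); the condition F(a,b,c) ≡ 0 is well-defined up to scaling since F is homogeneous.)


F(3,0,5) ≡ 2 (mod 7); P is NOT on the curve.

Evaluate F(3, 0, 5) term-by-term (mod 7).
  -3*X**2*Y ↦ -3·9·0·1 = 0
  2*X*Y**2 ↦ 2·3·0·1 = 0
  3*X*Y*Z ↦ 3·3·0·5 = 0
  -2*X*Z**2 ↦ -2·3·1·25 = -150
  -3*Y**3 ↦ -3·1·0·1 = 0
  -Y**2*Z ↦ -1·1·0·5 = 0
  -2*Y*Z**2 ↦ -2·1·0·25 = 0
  2*Z**3 ↦ 2·1·1·125 = 250
Sum: F(3, 0, 5) = (0) + (0) + (0) + (-150) + (0) + (0) + (0) + (250) = 100.
Reducing mod 7: 100 ≡ 2 (mod 7).
Since F(a, b, c) ≡ 2 ≠ 0 (mod 7), P does NOT lie on the curve.


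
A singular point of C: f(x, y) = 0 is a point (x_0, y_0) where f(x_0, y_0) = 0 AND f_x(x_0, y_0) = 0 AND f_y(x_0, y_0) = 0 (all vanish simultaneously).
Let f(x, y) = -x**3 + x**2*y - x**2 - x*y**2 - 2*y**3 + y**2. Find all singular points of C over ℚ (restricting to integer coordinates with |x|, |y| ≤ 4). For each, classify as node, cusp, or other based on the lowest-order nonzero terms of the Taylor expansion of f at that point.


Singular points: {(0, 0)}; classification: node.

Compute partial derivatives:
  f_x = -3*x**2 + 2*x*y - 2*x - y**2.
  f_y = x**2 - 2*x*y - 6*y**2 + 2*y.
Scan x_0 ∈ {−4, ..., 4}. For each x_0, f_y(x_0, y) is a polynomial in y; find its integer roots y ∈ {−4, ..., 4}, then test f_x and f at those candidates.
  x = -4: f_y(-4, y) = -6*y**2 + 10*y + 16; vanishes at y ∈ {-1}. (-4, -1): f_x = -33 ≠ 0.
  x = -3: f_y(-3, y) = -6*y**2 + 8*y + 9; no integer root y with |y| ≤ 4.
  x = -2: f_y(-2, y) = -6*y**2 + 6*y + 4; no integer root y with |y| ≤ 4.
  x = -1: f_y(-1, y) = -6*y**2 + 4*y + 1; no integer root y with |y| ≤ 4.
  x = 0: f_y(0, y) = -6*y**2 + 2*y; vanishes at y ∈ {0}. (0, 0): f_x = 0, f = 0 — SINGULAR.
  x = 1: f_y(1, y) = 1 - 6*y**2; no integer root y with |y| ≤ 4.
  x = 2: f_y(2, y) = -6*y**2 - 2*y + 4; vanishes at y ∈ {-1}. (2, -1): f_x = -21 ≠ 0.
  x = 3: f_y(3, y) = -6*y**2 - 4*y + 9; no integer root y with |y| ≤ 4.
  x = 4: f_y(4, y) = -6*y**2 - 6*y + 16; no integer root y with |y| ≤ 4.
Only singular point on the grid: (0, 0).
Classify: substitute x = 0 + u, y = 0 + v and expand: f = -u**3 + u**2*v - u**2 - u*v**2 - 2*v**3 + v**2.
No constant or linear terms (consistent with a singular point). Quadratic part: -u**2 + v**2. Cubic part: -u**3 + u**2*v - u*v**2 - 2*v**3.
The quadratic part v**2 - u**2 = (v − u)(v + u) splits into two distinct linear factors, so there are two distinct tangent lines y − 0 = ±(x − 0) — this is a node (ordinary double point).
Classification: node.


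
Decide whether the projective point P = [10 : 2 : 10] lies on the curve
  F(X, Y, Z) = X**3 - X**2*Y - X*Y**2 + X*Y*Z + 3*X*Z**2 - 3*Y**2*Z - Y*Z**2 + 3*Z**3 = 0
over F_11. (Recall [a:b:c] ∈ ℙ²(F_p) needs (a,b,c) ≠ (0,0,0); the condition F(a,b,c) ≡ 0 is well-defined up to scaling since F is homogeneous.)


F(10,2,10) ≡ 7 (mod 11); P is NOT on the curve.

Evaluate F(10, 2, 10) term-by-term (mod 11).
  X**3 ↦ 1·1000·1·1 = 1000
  -X**2*Y ↦ -1·100·2·1 = -200
  -X*Y**2 ↦ -1·10·4·1 = -40
  X*Y*Z ↦ 1·10·2·10 = 200
  3*X*Z**2 ↦ 3·10·1·100 = 3000
  -3*Y**2*Z ↦ -3·1·4·10 = -120
  -Y*Z**2 ↦ -1·1·2·100 = -200
  3*Z**3 ↦ 3·1·1·1000 = 3000
Sum: F(10, 2, 10) = (1000) + (-200) + (-40) + (200) + (3000) + (-120) + (-200) + (3000) = 6640.
Reducing mod 11: 6640 ≡ 7 (mod 11).
Since F(a, b, c) ≡ 7 ≠ 0 (mod 11), P does NOT lie on the curve.


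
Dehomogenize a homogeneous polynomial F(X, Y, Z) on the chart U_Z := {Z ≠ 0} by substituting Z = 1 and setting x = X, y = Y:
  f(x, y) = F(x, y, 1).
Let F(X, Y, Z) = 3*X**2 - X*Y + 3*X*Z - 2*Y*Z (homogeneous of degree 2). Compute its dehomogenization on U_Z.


f(x, y) = 3*x**2 - x*y + 3*x - 2*y

On U_Z we set Z = 1. Each monomial c·X^i·Y^j·Z^k in F becomes c·x^i·y^j·1^k = c·x^i·y^j.
Substituting Z = 1: F(X, Y, 1) = 3*x**2 - x*y + 3*x - 2*y.
Note: deg(f) ≤ deg(F) = 2; strict inequality happens when F is divisible by Z (lost terms).


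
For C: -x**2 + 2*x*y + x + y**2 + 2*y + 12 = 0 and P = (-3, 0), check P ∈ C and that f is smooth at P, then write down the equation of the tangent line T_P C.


Tangent line at P: 7*x - 4*y + 21 = 0.

Step 1: f(-3, 0) = 0, so P lies on C.
Step 2: partial derivatives
  f_x(x, y) = -2*x + 2*y + 1, f_y(x, y) = 2*x + 2*y + 2.
  f_x(P) = 7, f_y(P) = -4 (gradient nonzero, so P is smooth).
Step 3: tangent line at P: 7·(x − -3) + -4·(y − 0) = 0.
Expanding: 7*x - 4*y + 21 = 0.


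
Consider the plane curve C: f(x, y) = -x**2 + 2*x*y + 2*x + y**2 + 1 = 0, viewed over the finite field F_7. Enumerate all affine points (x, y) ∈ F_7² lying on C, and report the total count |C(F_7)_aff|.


Affine F_7-points: {(3, 2), (3, 6), (4, 0), (4, 6), (5, 0), (5, 4)}; count = 6.

For each of the 49 pairs (x, y) ∈ F_7², evaluate f(x, y) mod 7. Record the zeros.
  x = 0: [0↦1, 1↦2, 2↦5, 3↦3, 4↦3, 5↦5, 6↦2]  zeros at y ∈ ∅
  x = 1: [0↦2, 1↦5, 2↦3, 3↦3, 4↦5, 5↦2, 6↦1]  zeros at y ∈ ∅
  x = 2: [0↦1, 1↦6, 2↦6, 3↦1, 4↦5, 5↦4, 6↦5]  zeros at y ∈ ∅
  x = 3: [0↦5, 1↦5, 2↦0, 3↦4, 4↦3, 5↦4, 6↦0]  zeros at y ∈ {2, 6}
  x = 4: [0↦0, 1↦2, 2↦6, 3↦5, 4↦6, 5↦2, 6↦0]  zeros at y ∈ {0, 6}
  x = 5: [0↦0, 1↦4, 2↦3, 3↦4, 4↦0, 5↦5, 6↦5]  zeros at y ∈ {0, 4}
  x = 6: [0↦5, 1↦4, 2↦5, 3↦1, 4↦6, 5↦6, 6↦1]  zeros at y ∈ ∅
Collecting zeros: affine points = {(3, 2), (3, 6), (4, 0), (4, 6), (5, 0), (5, 4)}.
Total count |C(F_7)_aff| = 6.


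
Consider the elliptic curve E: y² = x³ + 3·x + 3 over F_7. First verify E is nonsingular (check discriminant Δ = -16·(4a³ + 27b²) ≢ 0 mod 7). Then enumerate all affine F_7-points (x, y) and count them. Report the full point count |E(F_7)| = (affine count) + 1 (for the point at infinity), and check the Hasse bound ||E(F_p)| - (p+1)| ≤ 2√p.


Affine points = {(1, 0), (3, 2), (3, 5), (4, 3), (4, 4)}; affine count = 5; |E(F_7)| = 6.

Discriminant check: Δ ∝ 4a³ + 27b² = 4·3³ + 27·3² = 4·27 + 27·9 ≡ 1 (mod 7). Nonzero ⇒ E is nonsingular.
For each x ∈ F_7, compute rhs = x³ + 3·x + 3 mod 7, then count y ∈ F_7 with y² ≡ rhs.
  x = 0: rhs = 3, matching y values: none (0 points).
  x = 1: rhs = 0, matching y values: 0 (1 points).
  x = 2: rhs = 3, matching y values: none (0 points).
  x = 3: rhs = 4, matching y values: 2, 5 (2 points).
  x = 4: rhs = 2, matching y values: 3, 4 (2 points).
  x = 5: rhs = 3, matching y values: none (0 points).
  x = 6: rhs = 6, matching y values: none (0 points).
Total affine count: 5.
Full point count |E(F_7)| = 5 + 1 = 6.
Hasse bound: |6 − (7+1)| = |-2| = 2 ≤ 2√7 ≈ 5.2915 ✓.


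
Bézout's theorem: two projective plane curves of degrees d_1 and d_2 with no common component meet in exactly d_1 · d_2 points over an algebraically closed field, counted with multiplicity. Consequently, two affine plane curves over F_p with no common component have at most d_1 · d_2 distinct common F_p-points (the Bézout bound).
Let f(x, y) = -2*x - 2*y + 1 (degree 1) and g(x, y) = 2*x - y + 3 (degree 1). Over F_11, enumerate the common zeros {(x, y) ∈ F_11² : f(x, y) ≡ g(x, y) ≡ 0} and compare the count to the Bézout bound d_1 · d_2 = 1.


Common zeros: {(1, 5)}; count = 1; Bézout bound = 1.

deg(f) = 1, deg(g) = 1, so Bézout bound = 1.
Scan x ∈ F_11. For each x, list the y ∈ F_11 with f(x, y) ≡ 0 and those with g(x, y) ≡ 0 (mod 11); the common zeros in that column are the intersection.
  x = 0: f ≡ 0 at y ∈ {6}; g ≡ 0 at y ∈ {3}; common: ∅.
  x = 1: f ≡ 0 at y ∈ {5}; g ≡ 0 at y ∈ {5}; common: {5}.
  x = 2: f ≡ 0 at y ∈ {4}; g ≡ 0 at y ∈ {7}; common: ∅.
  x = 3: f ≡ 0 at y ∈ {3}; g ≡ 0 at y ∈ {9}; common: ∅.
  x = 4: f ≡ 0 at y ∈ {2}; g ≡ 0 at y ∈ {0}; common: ∅.
  x = 5: f ≡ 0 at y ∈ {1}; g ≡ 0 at y ∈ {2}; common: ∅.
  x = 6: f ≡ 0 at y ∈ {0}; g ≡ 0 at y ∈ {4}; common: ∅.
  x = 7: f ≡ 0 at y ∈ {10}; g ≡ 0 at y ∈ {6}; common: ∅.
  x = 8: f ≡ 0 at y ∈ {9}; g ≡ 0 at y ∈ {8}; common: ∅.
  x = 9: f ≡ 0 at y ∈ {8}; g ≡ 0 at y ∈ {10}; common: ∅.
  x = 10: f ≡ 0 at y ∈ {7}; g ≡ 0 at y ∈ {1}; common: ∅.
Collecting: common zeros = {(1, 5)}, so the count is 1.
Comparison with the Bézout bound: 1 ≤ 1 = deg(f)·deg(g), as expected for curves with no common component (the bound is attained).


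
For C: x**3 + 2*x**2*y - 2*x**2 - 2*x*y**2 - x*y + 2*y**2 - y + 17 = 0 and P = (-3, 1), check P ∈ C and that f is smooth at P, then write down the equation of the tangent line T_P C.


Tangent line at P: 24*x + 36*y + 36 = 0.

Step 1: f(-3, 1) = 0, so P lies on C.
Step 2: partial derivatives
  f_x(x, y) = 3*x**2 + 4*x*y - 4*x - 2*y**2 - y, f_y(x, y) = 2*x**2 - 4*x*y - x + 4*y - 1.
  f_x(P) = 24, f_y(P) = 36 (gradient nonzero, so P is smooth).
Step 3: tangent line at P: 24·(x − -3) + 36·(y − 1) = 0.
Expanding: 24*x + 36*y + 36 = 0.


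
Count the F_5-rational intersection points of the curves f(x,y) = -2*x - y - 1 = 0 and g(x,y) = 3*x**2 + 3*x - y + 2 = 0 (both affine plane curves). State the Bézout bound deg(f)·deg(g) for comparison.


Common zeros: {(2, 0), (3, 3)}; count = 2; Bézout bound = 2.

deg(f) = 1, deg(g) = 2, so Bézout bound = 2.
Scan x ∈ F_5. For each x, list the y ∈ F_5 with f(x, y) ≡ 0 and those with g(x, y) ≡ 0 (mod 5); the common zeros in that column are the intersection.
  x = 0: f ≡ 0 at y ∈ {4}; g ≡ 0 at y ∈ {2}; common: ∅.
  x = 1: f ≡ 0 at y ∈ {2}; g ≡ 0 at y ∈ {3}; common: ∅.
  x = 2: f ≡ 0 at y ∈ {0}; g ≡ 0 at y ∈ {0}; common: {0}.
  x = 3: f ≡ 0 at y ∈ {3}; g ≡ 0 at y ∈ {3}; common: {3}.
  x = 4: f ≡ 0 at y ∈ {1}; g ≡ 0 at y ∈ {2}; common: ∅.
Collecting: common zeros = {(2, 0), (3, 3)}, so the count is 2.
Comparison with the Bézout bound: 2 ≤ 2 = deg(f)·deg(g), as expected for curves with no common component (the bound is attained).


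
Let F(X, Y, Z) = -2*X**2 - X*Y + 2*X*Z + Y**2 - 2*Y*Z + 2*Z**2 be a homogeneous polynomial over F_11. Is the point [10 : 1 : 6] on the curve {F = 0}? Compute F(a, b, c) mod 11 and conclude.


F(10,1,6) ≡ 4 (mod 11); P is NOT on the curve.

Evaluate F(10, 1, 6) term-by-term (mod 11).
  -2*X**2 ↦ -2·100·1·1 = -200
  -X*Y ↦ -1·10·1·1 = -10
  2*X*Z ↦ 2·10·1·6 = 120
  Y**2 ↦ 1·1·1·1 = 1
  -2*Y*Z ↦ -2·1·1·6 = -12
  2*Z**2 ↦ 2·1·1·36 = 72
Sum: F(10, 1, 6) = (-200) + (-10) + (120) + (1) + (-12) + (72) = -29.
Reducing mod 11: -29 ≡ 4 (mod 11).
Since F(a, b, c) ≡ 4 ≠ 0 (mod 11), P does NOT lie on the curve.


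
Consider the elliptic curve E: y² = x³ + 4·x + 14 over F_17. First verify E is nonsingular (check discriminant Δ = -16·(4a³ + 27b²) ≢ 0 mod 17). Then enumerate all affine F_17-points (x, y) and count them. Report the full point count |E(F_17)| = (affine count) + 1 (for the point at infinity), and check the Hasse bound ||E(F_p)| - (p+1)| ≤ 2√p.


Affine points = {(1, 6), (1, 11), (2, 8), (2, 9), (3, 6), (3, 11), (4, 3), (4, 14), (6, 4), (6, 13), (10, 0), (13, 6), (13, 11), (14, 3), (14, 14), (15, 7), (15, 10), (16, 3), (16, 14)}; affine count = 19; |E(F_17)| = 20.

Discriminant check: Δ ∝ 4a³ + 27b² = 4·4³ + 27·14² = 4·64 + 27·196 ≡ 6 (mod 17). Nonzero ⇒ E is nonsingular.
For each x ∈ F_17, compute rhs = x³ + 4·x + 14 mod 17, then count y ∈ F_17 with y² ≡ rhs.
  x = 0: rhs = 14, matching y values: none (0 points).
  x = 1: rhs = 2, matching y values: 6, 11 (2 points).
  x = 2: rhs = 13, matching y values: 8, 9 (2 points).
  x = 3: rhs = 2, matching y values: 6, 11 (2 points).
  x = 4: rhs = 9, matching y values: 3, 14 (2 points).
  x = 5: rhs = 6, matching y values: none (0 points).
  x = 6: rhs = 16, matching y values: 4, 13 (2 points).
  x = 7: rhs = 11, matching y values: none (0 points).
  x = 8: rhs = 14, matching y values: none (0 points).
  x = 9: rhs = 14, matching y values: none (0 points).
  x = 10: rhs = 0, matching y values: 0 (1 points).
  x = 11: rhs = 12, matching y values: none (0 points).
  x = 12: rhs = 5, matching y values: none (0 points).
  x = 13: rhs = 2, matching y values: 6, 11 (2 points).
  x = 14: rhs = 9, matching y values: 3, 14 (2 points).
  x = 15: rhs = 15, matching y values: 7, 10 (2 points).
  x = 16: rhs = 9, matching y values: 3, 14 (2 points).
Total affine count: 19.
Full point count |E(F_17)| = 19 + 1 = 20.
Hasse bound: |20 − (17+1)| = |2| = 2 ≤ 2√17 ≈ 8.2462 ✓.


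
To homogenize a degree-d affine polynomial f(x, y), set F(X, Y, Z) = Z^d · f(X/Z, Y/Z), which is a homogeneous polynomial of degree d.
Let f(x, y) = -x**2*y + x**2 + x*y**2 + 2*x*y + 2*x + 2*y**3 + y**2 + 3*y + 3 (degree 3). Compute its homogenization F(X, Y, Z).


F(X, Y, Z) = -X**2*Y + X**2*Z + X*Y**2 + 2*X*Y*Z + 2*X*Z**2 + 2*Y**3 + Y**2*Z + 3*Y*Z**2 + 3*Z**3

deg(f) = 3.
Substitute x = X/Z, y = Y/Z into f, then multiply by Z^3.
  monomial -1·x^2·y^1 ↦ -1·X^2·Y^1·Z^0.
  monomial 1·x^2·y^0 ↦ 1·X^2·Y^0·Z^1.
  monomial 1·x^1·y^2 ↦ 1·X^1·Y^2·Z^0.
  monomial 2·x^1·y^1 ↦ 2·X^1·Y^1·Z^1.
  monomial 2·x^1·y^0 ↦ 2·X^1·Y^0·Z^2.
  monomial 2·x^0·y^3 ↦ 2·X^0·Y^3·Z^0.
  monomial 1·x^0·y^2 ↦ 1·X^0·Y^2·Z^1.
  monomial 3·x^0·y^1 ↦ 3·X^0·Y^1·Z^2.
  monomial 3·x^0·y^0 ↦ 3·X^0·Y^0·Z^3.
Collecting: F(X, Y, Z) = -X**2*Y + X**2*Z + X*Y**2 + 2*X*Y*Z + 2*X*Z**2 + 2*Y**3 + Y**2*Z + 3*Y*Z**2 + 3*Z**3.


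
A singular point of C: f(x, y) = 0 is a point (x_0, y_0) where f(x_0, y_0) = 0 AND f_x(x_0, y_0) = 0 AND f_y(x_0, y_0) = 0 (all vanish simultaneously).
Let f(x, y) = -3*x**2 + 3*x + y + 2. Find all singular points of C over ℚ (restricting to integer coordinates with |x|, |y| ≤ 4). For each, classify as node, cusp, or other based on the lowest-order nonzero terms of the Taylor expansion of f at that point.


No singular points in the scanned grid; C is smooth there.

Compute partial derivatives:
  f_x = 3 - 6*x.
  f_y = 1.
f_y = 1 is a nonzero constant, so f_y never vanishes: no point (x, y) can satisfy f = f_x = f_y = 0. In particular no (x, y) ∈ {−4, ..., 4}² is singular; the curve is smooth.


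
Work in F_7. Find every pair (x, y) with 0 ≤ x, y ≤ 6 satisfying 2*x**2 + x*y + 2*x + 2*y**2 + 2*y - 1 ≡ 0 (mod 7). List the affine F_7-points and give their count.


Affine F_7-points: {(3, 3), (3, 5), (4, 5), (4, 6), (5, 3), (5, 4), (6, 4), (6, 6)}; count = 8.

For each of the 49 pairs (x, y) ∈ F_7², evaluate f(x, y) mod 7. Record the zeros.
  x = 0: [0↦6, 1↦3, 2↦4, 3↦2, 4↦4, 5↦3, 6↦6]  zeros at y ∈ ∅
  x = 1: [0↦3, 1↦1, 2↦3, 3↦2, 4↦5, 5↦5, 6↦2]  zeros at y ∈ ∅
  x = 2: [0↦4, 1↦3, 2↦6, 3↦6, 4↦3, 5↦4, 6↦2]  zeros at y ∈ ∅
  x = 3: [0↦2, 1↦2, 2↦6, 3↦0, 4↦5, 5↦0, 6↦6]  zeros at y ∈ {3, 5}
  x = 4: [0↦4, 1↦5, 2↦3, 3↦5, 4↦4, 5↦0, 6↦0]  zeros at y ∈ {5, 6}
  x = 5: [0↦3, 1↦5, 2↦4, 3↦0, 4↦0, 5↦4, 6↦5]  zeros at y ∈ {3, 4}
  x = 6: [0↦6, 1↦2, 2↦2, 3↦6, 4↦0, 5↦5, 6↦0]  zeros at y ∈ {4, 6}
Collecting zeros: affine points = {(3, 3), (3, 5), (4, 5), (4, 6), (5, 3), (5, 4), (6, 4), (6, 6)}.
Total count |C(F_7)_aff| = 8.
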